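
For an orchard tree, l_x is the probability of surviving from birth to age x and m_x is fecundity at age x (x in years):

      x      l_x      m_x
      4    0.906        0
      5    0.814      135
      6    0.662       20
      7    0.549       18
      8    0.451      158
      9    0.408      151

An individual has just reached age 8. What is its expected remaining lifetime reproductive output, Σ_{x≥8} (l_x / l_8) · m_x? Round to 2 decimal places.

l_8 = 0.451. Conditional survival from age 8 to x is l_x / l_8.
  x=8: (0.451/0.451) × 158 = 158.0000
  x=9: (0.408/0.451) × 151 = 136.6031
Sum = 158.0000 + 136.6031 = 294.6031

294.60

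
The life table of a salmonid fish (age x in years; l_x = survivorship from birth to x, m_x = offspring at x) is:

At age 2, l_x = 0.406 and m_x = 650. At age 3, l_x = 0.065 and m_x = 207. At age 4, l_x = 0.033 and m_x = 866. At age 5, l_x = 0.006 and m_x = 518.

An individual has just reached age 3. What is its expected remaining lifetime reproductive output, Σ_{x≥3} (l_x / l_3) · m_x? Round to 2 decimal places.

l_3 = 0.065. Conditional survival from age 3 to x is l_x / l_3.
  x=3: (0.065/0.065) × 207 = 207.0000
  x=4: (0.033/0.065) × 866 = 439.6615
  x=5: (0.006/0.065) × 518 = 47.8154
Sum = 207.0000 + 439.6615 + 47.8154 = 694.4769

694.48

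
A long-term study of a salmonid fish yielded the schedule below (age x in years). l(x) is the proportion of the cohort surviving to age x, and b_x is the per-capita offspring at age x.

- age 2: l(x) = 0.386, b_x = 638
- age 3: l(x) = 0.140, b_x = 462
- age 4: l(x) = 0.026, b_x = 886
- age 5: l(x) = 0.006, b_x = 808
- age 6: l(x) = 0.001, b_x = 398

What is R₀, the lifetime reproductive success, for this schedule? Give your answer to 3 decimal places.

339.230

R₀ = Σ l(x) b_x:
  age 2: 0.386 × 638 = 246.2680
  age 3: 0.140 × 462 = 64.6800
  age 4: 0.026 × 886 = 23.0360
  age 5: 0.006 × 808 = 4.8480
  age 6: 0.001 × 398 = 0.3980
R₀ = 246.2680 + 64.6800 + 23.0360 + 4.8480 + 0.3980 = 339.2300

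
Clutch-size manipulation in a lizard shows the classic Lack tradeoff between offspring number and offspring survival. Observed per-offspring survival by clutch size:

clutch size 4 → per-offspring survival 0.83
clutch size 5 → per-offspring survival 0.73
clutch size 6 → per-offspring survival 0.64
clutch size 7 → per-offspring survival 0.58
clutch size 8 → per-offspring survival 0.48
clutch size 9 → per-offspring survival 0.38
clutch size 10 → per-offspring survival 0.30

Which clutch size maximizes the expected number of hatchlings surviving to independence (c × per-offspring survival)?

Expected hatchlings surviving to independence = c × s(c):
  c=4: 4 × 0.83 = 3.320
  c=5: 5 × 0.73 = 3.650
  c=6: 6 × 0.64 = 3.840
  c=7: 7 × 0.58 = 4.060
  c=8: 8 × 0.48 = 3.840
  c=9: 9 × 0.38 = 3.420
  c=10: 10 × 0.30 = 3.000
Maximum at c = 7 (4.060 hatchlings surviving to independence).

7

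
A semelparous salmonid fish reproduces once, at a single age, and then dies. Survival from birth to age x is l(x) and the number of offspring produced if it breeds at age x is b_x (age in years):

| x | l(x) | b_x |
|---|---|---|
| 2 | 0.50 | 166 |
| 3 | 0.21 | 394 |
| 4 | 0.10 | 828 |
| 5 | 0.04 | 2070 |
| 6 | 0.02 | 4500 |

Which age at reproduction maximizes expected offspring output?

Expected offspring if breeding at age x = l(x) × b_x:
  age 2: 0.50 × 166 = 83.000
  age 3: 0.21 × 394 = 82.740
  age 4: 0.10 × 828 = 82.800
  age 5: 0.04 × 2070 = 82.800
  age 6: 0.02 × 4500 = 90.000
Maximum at age 6 (90.000).

6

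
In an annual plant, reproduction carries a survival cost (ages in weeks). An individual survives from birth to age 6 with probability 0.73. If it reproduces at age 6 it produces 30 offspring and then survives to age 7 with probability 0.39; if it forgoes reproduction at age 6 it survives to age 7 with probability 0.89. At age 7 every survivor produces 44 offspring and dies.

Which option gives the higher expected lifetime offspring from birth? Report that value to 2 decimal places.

34.43

breed at age 6: R₀ = 0.73 × (30 + 0.39 × 44) = 0.73 × 47.1600 = 34.4268
delay to age 7: R₀ = 0.73 × (0.89 × 44) = 0.73 × 39.1600 = 28.5868
Higher: breed at age 6 (34.4268).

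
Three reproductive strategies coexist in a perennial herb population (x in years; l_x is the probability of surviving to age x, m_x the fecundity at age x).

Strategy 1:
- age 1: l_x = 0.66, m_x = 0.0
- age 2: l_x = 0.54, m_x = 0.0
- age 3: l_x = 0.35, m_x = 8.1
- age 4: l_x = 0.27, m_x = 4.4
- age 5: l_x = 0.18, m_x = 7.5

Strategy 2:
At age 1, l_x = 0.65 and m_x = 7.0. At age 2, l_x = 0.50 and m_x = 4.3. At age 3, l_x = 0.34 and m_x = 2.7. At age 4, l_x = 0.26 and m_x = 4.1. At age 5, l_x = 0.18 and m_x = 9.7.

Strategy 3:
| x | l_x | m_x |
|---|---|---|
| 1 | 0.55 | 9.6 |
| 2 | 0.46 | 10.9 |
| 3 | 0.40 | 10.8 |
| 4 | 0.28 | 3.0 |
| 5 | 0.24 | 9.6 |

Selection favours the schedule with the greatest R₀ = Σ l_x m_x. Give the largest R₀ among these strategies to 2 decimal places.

Strategy 1: R₀ = 0.66×0.0 + 0.54×0.0 + 0.35×8.1 + 0.27×4.4 + 0.18×7.5 = 5.3730
Strategy 2: R₀ = 0.65×7.0 + 0.50×4.3 + 0.34×2.7 + 0.26×4.1 + 0.18×9.7 = 10.4300
Strategy 3: R₀ = 0.55×9.6 + 0.46×10.9 + 0.40×10.8 + 0.28×3.0 + 0.24×9.6 = 17.7580
Highest R₀: strategy 3 with 17.7580.

17.76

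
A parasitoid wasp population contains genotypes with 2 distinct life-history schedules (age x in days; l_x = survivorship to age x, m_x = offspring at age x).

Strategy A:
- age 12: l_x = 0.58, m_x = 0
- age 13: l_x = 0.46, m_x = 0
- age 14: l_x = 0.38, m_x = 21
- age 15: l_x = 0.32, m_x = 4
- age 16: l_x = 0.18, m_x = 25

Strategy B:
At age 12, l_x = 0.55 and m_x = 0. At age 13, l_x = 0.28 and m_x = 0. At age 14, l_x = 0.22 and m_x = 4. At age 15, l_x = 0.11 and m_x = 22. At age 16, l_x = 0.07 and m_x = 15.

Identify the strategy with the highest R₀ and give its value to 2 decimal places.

Strategy A: R₀ = 0.58×0 + 0.46×0 + 0.38×21 + 0.32×4 + 0.18×25 = 13.7600
Strategy B: R₀ = 0.55×0 + 0.28×0 + 0.22×4 + 0.11×22 + 0.07×15 = 4.3500
Highest R₀: strategy A with 13.7600.

13.76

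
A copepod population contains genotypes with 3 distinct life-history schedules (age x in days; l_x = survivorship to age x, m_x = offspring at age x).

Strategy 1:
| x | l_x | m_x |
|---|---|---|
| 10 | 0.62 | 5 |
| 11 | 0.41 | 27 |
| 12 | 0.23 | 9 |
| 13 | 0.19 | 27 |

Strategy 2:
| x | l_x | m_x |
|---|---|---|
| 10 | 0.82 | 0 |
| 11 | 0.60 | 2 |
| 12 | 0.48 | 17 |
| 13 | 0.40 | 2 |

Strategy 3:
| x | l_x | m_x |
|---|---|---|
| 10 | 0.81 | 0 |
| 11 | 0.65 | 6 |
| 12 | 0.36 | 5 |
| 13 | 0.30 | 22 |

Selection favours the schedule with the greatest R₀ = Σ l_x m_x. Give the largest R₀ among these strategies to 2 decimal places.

Strategy 1: R₀ = 0.62×5 + 0.41×27 + 0.23×9 + 0.19×27 = 21.3700
Strategy 2: R₀ = 0.82×0 + 0.60×2 + 0.48×17 + 0.40×2 = 10.1600
Strategy 3: R₀ = 0.81×0 + 0.65×6 + 0.36×5 + 0.30×22 = 12.3000
Highest R₀: strategy 1 with 21.3700.

21.37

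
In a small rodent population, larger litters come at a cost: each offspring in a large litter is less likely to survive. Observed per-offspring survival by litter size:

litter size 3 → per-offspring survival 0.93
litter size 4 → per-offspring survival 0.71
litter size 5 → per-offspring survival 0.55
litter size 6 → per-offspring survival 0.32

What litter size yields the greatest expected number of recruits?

4

Expected recruits = c × s(c):
  c=3: 3 × 0.93 = 2.790
  c=4: 4 × 0.71 = 2.840
  c=5: 5 × 0.55 = 2.750
  c=6: 6 × 0.32 = 1.920
Maximum at c = 4 (2.840 recruits).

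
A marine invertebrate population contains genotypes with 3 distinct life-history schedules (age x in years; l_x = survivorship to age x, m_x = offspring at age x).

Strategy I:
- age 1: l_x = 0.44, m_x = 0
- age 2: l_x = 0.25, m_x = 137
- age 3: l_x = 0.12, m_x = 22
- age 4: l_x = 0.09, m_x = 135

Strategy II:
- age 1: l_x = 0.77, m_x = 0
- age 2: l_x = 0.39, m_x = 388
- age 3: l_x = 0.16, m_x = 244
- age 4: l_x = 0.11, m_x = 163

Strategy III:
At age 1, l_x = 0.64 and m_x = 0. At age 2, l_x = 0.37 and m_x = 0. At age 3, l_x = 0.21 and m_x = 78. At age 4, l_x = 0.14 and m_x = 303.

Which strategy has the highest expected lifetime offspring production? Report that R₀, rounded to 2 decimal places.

208.29

Strategy I: R₀ = 0.44×0 + 0.25×137 + 0.12×22 + 0.09×135 = 49.0400
Strategy II: R₀ = 0.77×0 + 0.39×388 + 0.16×244 + 0.11×163 = 208.2900
Strategy III: R₀ = 0.64×0 + 0.37×0 + 0.21×78 + 0.14×303 = 58.8000
Highest R₀: strategy II with 208.2900.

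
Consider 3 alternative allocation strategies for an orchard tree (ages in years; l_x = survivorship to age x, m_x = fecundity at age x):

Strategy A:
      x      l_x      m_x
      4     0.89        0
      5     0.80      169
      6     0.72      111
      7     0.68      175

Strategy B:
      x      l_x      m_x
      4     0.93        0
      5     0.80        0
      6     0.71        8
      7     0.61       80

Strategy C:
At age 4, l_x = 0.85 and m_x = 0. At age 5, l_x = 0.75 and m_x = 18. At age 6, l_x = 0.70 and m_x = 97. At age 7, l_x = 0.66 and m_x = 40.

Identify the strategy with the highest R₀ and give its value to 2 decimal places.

Strategy A: R₀ = 0.89×0 + 0.80×169 + 0.72×111 + 0.68×175 = 334.1200
Strategy B: R₀ = 0.93×0 + 0.80×0 + 0.71×8 + 0.61×80 = 54.4800
Strategy C: R₀ = 0.85×0 + 0.75×18 + 0.70×97 + 0.66×40 = 107.8000
Highest R₀: strategy A with 334.1200.

334.12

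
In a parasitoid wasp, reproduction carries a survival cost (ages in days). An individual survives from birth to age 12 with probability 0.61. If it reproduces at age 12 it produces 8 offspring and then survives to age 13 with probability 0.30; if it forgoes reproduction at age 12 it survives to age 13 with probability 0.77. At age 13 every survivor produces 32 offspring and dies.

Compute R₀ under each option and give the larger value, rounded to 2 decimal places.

15.03

breed at age 12: R₀ = 0.61 × (8 + 0.30 × 32) = 0.61 × 17.6000 = 10.7360
delay to age 13: R₀ = 0.61 × (0.77 × 32) = 0.61 × 24.6400 = 15.0304
Higher: delay to age 13 (15.0304).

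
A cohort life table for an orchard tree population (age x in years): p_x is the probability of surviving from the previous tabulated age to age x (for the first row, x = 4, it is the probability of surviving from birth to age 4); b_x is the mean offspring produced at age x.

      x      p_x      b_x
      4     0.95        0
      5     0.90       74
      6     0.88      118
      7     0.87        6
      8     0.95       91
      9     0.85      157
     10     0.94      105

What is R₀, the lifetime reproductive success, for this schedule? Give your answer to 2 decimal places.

347.73

Survivorship from birth: l_x = p_4·p_5·…·p_x.
  l_4 = 0.95000
  l_5 = 0.85500
  l_6 = 0.75240
  l_7 = 0.65459
  l_8 = 0.62186
  l_9 = 0.52858
  l_10 = 0.49687
R₀ = Σ l_x b_x:
  age 4: 0.95000 × 0 = 0.0000
  age 5: 0.85500 × 74 = 63.2700
  age 6: 0.75240 × 118 = 88.7832
  age 7: 0.65459 × 6 = 3.9275
  age 8: 0.62186 × 91 = 56.5893
  age 9: 0.52858 × 157 = 82.9871
  age 10: 0.49687 × 105 = 52.1713
R₀ = 0.0000 + 63.2700 + 88.7832 + 3.9275 + 56.5893 + 82.9871 + 52.1713 = 347.7284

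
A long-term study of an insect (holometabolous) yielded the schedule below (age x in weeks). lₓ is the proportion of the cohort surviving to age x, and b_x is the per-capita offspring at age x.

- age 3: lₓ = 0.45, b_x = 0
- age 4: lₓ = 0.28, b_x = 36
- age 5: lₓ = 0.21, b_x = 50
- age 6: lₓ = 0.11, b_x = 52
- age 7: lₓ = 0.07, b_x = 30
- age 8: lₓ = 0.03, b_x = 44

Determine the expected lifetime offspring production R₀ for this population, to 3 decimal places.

29.720

R₀ = Σ lₓ b_x:
  age 3: 0.45 × 0 = 0.0000
  age 4: 0.28 × 36 = 10.0800
  age 5: 0.21 × 50 = 10.5000
  age 6: 0.11 × 52 = 5.7200
  age 7: 0.07 × 30 = 2.1000
  age 8: 0.03 × 44 = 1.3200
R₀ = 0.0000 + 10.0800 + 10.5000 + 5.7200 + 2.1000 + 1.3200 = 29.7200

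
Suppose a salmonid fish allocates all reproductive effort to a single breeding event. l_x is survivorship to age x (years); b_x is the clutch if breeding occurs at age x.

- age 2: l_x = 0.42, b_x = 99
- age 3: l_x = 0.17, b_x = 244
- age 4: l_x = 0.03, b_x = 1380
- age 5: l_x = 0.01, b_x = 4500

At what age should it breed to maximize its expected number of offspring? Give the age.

5

Expected offspring if breeding at age x = l_x × b_x:
  age 2: 0.42 × 99 = 41.580
  age 3: 0.17 × 244 = 41.480
  age 4: 0.03 × 1380 = 41.400
  age 5: 0.01 × 4500 = 45.000
Maximum at age 5 (45.000).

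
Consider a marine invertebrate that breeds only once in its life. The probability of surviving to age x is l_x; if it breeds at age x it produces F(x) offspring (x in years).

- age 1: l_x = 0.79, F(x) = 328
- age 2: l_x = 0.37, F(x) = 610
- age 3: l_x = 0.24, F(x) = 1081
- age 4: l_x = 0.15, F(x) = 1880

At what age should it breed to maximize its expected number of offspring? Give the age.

Expected offspring if breeding at age x = l_x × F(x):
  age 1: 0.79 × 328 = 259.120
  age 2: 0.37 × 610 = 225.700
  age 3: 0.24 × 1081 = 259.440
  age 4: 0.15 × 1880 = 282.000
Maximum at age 4 (282.000).

4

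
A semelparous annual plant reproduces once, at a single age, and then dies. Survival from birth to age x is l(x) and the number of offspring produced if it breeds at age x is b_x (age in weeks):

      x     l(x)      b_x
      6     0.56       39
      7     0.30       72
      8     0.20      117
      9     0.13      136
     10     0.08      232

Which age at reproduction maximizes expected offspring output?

8

Expected offspring if breeding at age x = l(x) × b_x:
  age 6: 0.56 × 39 = 21.840
  age 7: 0.30 × 72 = 21.600
  age 8: 0.20 × 117 = 23.400
  age 9: 0.13 × 136 = 17.680
  age 10: 0.08 × 232 = 18.560
Maximum at age 8 (23.400).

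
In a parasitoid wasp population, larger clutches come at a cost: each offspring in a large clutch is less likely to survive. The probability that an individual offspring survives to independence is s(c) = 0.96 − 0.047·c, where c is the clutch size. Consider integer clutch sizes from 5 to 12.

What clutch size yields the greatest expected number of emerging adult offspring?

10

Expected emerging adult offspring = c × s(c):
  c=5: 5 × 0.725 = 3.625
  c=6: 6 × 0.678 = 4.068
  c=7: 7 × 0.631 = 4.417
  c=8: 8 × 0.584 = 4.672
  c=9: 9 × 0.537 = 4.833
  c=10: 10 × 0.490 = 4.900
  c=11: 11 × 0.443 = 4.873
  c=12: 12 × 0.396 = 4.752
Maximum at c = 10 (4.900 emerging adult offspring).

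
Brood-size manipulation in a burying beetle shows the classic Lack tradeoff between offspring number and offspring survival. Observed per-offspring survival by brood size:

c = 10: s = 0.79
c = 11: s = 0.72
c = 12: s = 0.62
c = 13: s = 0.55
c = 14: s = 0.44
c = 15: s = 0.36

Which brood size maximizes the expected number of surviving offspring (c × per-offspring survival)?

11

Expected surviving offspring = c × s(c):
  c=10: 10 × 0.79 = 7.900
  c=11: 11 × 0.72 = 7.920
  c=12: 12 × 0.62 = 7.440
  c=13: 13 × 0.55 = 7.150
  c=14: 14 × 0.44 = 6.160
  c=15: 15 × 0.36 = 5.400
Maximum at c = 11 (7.920 surviving offspring).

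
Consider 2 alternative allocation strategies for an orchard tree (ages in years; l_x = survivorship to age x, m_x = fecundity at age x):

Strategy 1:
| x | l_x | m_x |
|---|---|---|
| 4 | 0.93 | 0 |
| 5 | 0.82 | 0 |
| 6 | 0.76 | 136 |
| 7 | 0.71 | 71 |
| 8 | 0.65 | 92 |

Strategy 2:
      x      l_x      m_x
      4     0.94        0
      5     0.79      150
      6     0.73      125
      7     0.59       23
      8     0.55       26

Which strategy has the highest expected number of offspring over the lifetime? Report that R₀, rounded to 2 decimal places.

237.62

Strategy 1: R₀ = 0.93×0 + 0.82×0 + 0.76×136 + 0.71×71 + 0.65×92 = 213.5700
Strategy 2: R₀ = 0.94×0 + 0.79×150 + 0.73×125 + 0.59×23 + 0.55×26 = 237.6200
Highest R₀: strategy 2 with 237.6200.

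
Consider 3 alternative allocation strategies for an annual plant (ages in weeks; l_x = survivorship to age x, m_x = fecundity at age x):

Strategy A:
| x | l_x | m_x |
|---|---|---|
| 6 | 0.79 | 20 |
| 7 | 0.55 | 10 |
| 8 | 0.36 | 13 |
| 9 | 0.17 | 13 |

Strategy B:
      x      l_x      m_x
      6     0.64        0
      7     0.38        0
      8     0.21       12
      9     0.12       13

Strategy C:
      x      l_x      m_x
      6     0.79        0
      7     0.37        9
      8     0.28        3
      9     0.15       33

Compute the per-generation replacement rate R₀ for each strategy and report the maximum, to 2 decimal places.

28.19

Strategy A: R₀ = 0.79×20 + 0.55×10 + 0.36×13 + 0.17×13 = 28.1900
Strategy B: R₀ = 0.64×0 + 0.38×0 + 0.21×12 + 0.12×13 = 4.0800
Strategy C: R₀ = 0.79×0 + 0.37×9 + 0.28×3 + 0.15×33 = 9.1200
Highest R₀: strategy A with 28.1900.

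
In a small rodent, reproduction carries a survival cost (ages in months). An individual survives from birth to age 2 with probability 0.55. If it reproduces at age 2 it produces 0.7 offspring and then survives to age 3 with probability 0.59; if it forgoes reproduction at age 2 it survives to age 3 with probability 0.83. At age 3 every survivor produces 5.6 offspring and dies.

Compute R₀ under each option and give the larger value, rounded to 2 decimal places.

breed at age 2: R₀ = 0.55 × (0.7 + 0.59 × 5.6) = 0.55 × 4.0040 = 2.2022
delay to age 3: R₀ = 0.55 × (0.83 × 5.6) = 0.55 × 4.6480 = 2.5564
Higher: delay to age 3 (2.5564).

2.56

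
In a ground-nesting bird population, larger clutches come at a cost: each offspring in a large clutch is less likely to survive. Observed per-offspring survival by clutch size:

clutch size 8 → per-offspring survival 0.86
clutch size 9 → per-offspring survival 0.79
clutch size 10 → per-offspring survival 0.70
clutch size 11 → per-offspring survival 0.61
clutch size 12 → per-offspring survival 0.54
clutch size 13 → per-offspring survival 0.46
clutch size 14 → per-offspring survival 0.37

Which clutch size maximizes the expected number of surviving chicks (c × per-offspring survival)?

9

Expected surviving chicks = c × s(c):
  c=8: 8 × 0.86 = 6.880
  c=9: 9 × 0.79 = 7.110
  c=10: 10 × 0.70 = 7.000
  c=11: 11 × 0.61 = 6.710
  c=12: 12 × 0.54 = 6.480
  c=13: 13 × 0.46 = 5.980
  c=14: 14 × 0.37 = 5.180
Maximum at c = 9 (7.110 surviving chicks).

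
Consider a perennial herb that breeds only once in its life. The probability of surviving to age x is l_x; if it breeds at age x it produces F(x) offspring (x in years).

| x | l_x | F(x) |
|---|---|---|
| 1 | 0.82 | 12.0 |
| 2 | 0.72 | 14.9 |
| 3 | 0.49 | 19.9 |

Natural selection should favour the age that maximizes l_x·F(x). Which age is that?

Expected offspring if breeding at age x = l_x × F(x):
  age 1: 0.82 × 12.0 = 9.840
  age 2: 0.72 × 14.9 = 10.728
  age 3: 0.49 × 19.9 = 9.751
Maximum at age 2 (10.728).

2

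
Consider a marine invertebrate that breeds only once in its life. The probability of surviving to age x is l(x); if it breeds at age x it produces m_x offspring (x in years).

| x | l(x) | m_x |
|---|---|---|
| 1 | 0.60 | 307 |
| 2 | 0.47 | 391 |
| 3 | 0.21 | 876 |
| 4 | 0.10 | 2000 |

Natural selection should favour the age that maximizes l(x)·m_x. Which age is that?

4

Expected offspring if breeding at age x = l(x) × m_x:
  age 1: 0.60 × 307 = 184.200
  age 2: 0.47 × 391 = 183.770
  age 3: 0.21 × 876 = 183.960
  age 4: 0.10 × 2000 = 200.000
Maximum at age 4 (200.000).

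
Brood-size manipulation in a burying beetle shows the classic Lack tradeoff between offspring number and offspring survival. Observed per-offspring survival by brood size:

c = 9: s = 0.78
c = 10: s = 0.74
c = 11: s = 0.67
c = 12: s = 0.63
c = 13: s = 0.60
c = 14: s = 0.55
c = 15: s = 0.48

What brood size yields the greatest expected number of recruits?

Expected recruits = c × s(c):
  c=9: 9 × 0.78 = 7.020
  c=10: 10 × 0.74 = 7.400
  c=11: 11 × 0.67 = 7.370
  c=12: 12 × 0.63 = 7.560
  c=13: 13 × 0.60 = 7.800
  c=14: 14 × 0.55 = 7.700
  c=15: 15 × 0.48 = 7.200
Maximum at c = 13 (7.800 recruits).

13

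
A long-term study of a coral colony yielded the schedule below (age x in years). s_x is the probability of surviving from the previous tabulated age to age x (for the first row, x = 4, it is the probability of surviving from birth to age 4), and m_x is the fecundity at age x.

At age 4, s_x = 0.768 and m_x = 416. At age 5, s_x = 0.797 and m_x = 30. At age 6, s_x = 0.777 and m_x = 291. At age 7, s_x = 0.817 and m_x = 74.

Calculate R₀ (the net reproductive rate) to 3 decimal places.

505.004

Survivorship from birth: l_x = s_4·s_5·…·s_x.
  l_4 = 0.76800
  l_5 = 0.61210
  l_6 = 0.47560
  l_7 = 0.38856
R₀ = Σ l_x m_x:
  age 4: 0.76800 × 416 = 319.4880
  age 5: 0.61210 × 30 = 18.3630
  age 6: 0.47560 × 291 = 138.3996
  age 7: 0.38856 × 74 = 28.7534
R₀ = 319.4880 + 18.3630 + 138.3996 + 28.7534 = 505.0040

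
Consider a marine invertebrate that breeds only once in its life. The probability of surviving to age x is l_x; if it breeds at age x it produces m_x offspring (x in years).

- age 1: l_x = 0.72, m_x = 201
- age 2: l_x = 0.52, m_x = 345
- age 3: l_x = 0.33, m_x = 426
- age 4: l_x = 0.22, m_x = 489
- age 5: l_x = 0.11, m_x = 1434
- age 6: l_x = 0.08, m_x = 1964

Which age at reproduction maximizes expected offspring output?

2

Expected offspring if breeding at age x = l_x × m_x:
  age 1: 0.72 × 201 = 144.720
  age 2: 0.52 × 345 = 179.400
  age 3: 0.33 × 426 = 140.580
  age 4: 0.22 × 489 = 107.580
  age 5: 0.11 × 1434 = 157.740
  age 6: 0.08 × 1964 = 157.120
Maximum at age 2 (179.400).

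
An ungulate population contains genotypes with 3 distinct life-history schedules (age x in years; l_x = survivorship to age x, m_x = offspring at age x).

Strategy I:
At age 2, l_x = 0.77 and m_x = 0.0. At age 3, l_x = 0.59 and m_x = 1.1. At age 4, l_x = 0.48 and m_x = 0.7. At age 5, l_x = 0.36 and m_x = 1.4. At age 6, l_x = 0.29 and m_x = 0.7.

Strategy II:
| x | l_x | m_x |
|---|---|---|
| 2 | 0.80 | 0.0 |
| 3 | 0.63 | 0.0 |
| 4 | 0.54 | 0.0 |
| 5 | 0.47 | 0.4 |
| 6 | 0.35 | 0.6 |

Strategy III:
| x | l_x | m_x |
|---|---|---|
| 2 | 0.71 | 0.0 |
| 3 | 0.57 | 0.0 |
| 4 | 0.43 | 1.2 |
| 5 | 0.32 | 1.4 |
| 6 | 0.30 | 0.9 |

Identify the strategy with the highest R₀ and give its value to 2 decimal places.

Strategy I: R₀ = 0.77×0.0 + 0.59×1.1 + 0.48×0.7 + 0.36×1.4 + 0.29×0.7 = 1.6920
Strategy II: R₀ = 0.80×0.0 + 0.63×0.0 + 0.54×0.0 + 0.47×0.4 + 0.35×0.6 = 0.3980
Strategy III: R₀ = 0.71×0.0 + 0.57×0.0 + 0.43×1.2 + 0.32×1.4 + 0.30×0.9 = 1.2340
Highest R₀: strategy I with 1.6920.

1.69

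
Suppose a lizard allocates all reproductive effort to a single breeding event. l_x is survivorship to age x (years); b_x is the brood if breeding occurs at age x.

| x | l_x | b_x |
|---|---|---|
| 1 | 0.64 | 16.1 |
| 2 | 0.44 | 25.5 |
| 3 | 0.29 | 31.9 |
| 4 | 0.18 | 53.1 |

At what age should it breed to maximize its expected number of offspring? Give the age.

2

Expected offspring if breeding at age x = l_x × b_x:
  age 1: 0.64 × 16.1 = 10.304
  age 2: 0.44 × 25.5 = 11.220
  age 3: 0.29 × 31.9 = 9.251
  age 4: 0.18 × 53.1 = 9.558
Maximum at age 2 (11.220).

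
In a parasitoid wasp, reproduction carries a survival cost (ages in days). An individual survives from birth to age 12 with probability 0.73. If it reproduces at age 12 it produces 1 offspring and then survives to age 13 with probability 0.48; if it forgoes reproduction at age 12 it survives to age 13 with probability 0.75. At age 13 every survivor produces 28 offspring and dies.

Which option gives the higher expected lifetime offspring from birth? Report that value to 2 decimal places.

15.33

breed at age 12: R₀ = 0.73 × (1 + 0.48 × 28) = 0.73 × 14.4400 = 10.5412
delay to age 13: R₀ = 0.73 × (0.75 × 28) = 0.73 × 21.0000 = 15.3300
Higher: delay to age 13 (15.3300).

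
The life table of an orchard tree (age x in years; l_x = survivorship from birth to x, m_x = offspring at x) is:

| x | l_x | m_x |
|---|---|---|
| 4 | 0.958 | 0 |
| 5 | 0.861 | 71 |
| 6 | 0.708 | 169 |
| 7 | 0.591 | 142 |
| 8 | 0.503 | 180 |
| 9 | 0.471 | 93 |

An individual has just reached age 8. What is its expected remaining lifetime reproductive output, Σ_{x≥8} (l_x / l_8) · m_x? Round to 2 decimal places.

267.08

l_8 = 0.503. Conditional survival from age 8 to x is l_x / l_8.
  x=8: (0.503/0.503) × 180 = 180.0000
  x=9: (0.471/0.503) × 93 = 87.0835
Sum = 180.0000 + 87.0835 = 267.0835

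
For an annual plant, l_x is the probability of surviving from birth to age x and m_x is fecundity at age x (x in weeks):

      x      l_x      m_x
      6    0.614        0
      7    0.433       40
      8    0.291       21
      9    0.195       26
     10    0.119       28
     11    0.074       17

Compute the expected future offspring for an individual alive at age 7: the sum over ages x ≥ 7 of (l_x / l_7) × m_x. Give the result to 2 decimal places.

l_7 = 0.433. Conditional survival from age 7 to x is l_x / l_7.
  x=7: (0.433/0.433) × 40 = 40.0000
  x=8: (0.291/0.433) × 21 = 14.1132
  x=9: (0.195/0.433) × 26 = 11.7090
  x=10: (0.119/0.433) × 28 = 7.6952
  x=11: (0.074/0.433) × 17 = 2.9053
Sum = 40.0000 + 14.1132 + 11.7090 + 7.6952 + 2.9053 = 76.4226

76.42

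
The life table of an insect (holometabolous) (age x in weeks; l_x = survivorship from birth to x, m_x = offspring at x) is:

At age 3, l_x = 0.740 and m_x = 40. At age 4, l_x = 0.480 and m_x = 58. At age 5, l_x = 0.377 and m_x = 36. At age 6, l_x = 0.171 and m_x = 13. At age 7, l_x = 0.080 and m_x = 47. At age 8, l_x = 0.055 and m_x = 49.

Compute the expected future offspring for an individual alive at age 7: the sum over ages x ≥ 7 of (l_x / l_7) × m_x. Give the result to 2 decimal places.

80.69

l_7 = 0.080. Conditional survival from age 7 to x is l_x / l_7.
  x=7: (0.080/0.080) × 47 = 47.0000
  x=8: (0.055/0.080) × 49 = 33.6875
Sum = 47.0000 + 33.6875 = 80.6875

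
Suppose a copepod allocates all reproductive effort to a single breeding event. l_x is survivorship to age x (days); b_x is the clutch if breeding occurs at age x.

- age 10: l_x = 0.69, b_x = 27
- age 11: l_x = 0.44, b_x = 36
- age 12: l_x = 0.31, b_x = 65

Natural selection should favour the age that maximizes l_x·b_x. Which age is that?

12

Expected offspring if breeding at age x = l_x × b_x:
  age 10: 0.69 × 27 = 18.630
  age 11: 0.44 × 36 = 15.840
  age 12: 0.31 × 65 = 20.150
Maximum at age 12 (20.150).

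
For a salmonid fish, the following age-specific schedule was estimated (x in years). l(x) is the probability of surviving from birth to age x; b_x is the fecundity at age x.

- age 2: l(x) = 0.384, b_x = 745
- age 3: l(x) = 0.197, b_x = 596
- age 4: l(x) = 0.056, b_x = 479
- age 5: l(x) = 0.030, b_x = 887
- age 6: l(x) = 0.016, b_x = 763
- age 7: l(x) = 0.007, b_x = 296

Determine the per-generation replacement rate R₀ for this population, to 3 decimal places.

R₀ = Σ l(x) b_x:
  age 2: 0.384 × 745 = 286.0800
  age 3: 0.197 × 596 = 117.4120
  age 4: 0.056 × 479 = 26.8240
  age 5: 0.030 × 887 = 26.6100
  age 6: 0.016 × 763 = 12.2080
  age 7: 0.007 × 296 = 2.0720
R₀ = 286.0800 + 117.4120 + 26.8240 + 26.6100 + 12.2080 + 2.0720 = 471.2060

471.206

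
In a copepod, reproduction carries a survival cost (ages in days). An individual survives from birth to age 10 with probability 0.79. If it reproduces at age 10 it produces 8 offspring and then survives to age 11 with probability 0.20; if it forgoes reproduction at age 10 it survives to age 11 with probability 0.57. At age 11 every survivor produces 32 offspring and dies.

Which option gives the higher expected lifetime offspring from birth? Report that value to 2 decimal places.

14.41

breed at age 10: R₀ = 0.79 × (8 + 0.20 × 32) = 0.79 × 14.4000 = 11.3760
delay to age 11: R₀ = 0.79 × (0.57 × 32) = 0.79 × 18.2400 = 14.4096
Higher: delay to age 11 (14.4096).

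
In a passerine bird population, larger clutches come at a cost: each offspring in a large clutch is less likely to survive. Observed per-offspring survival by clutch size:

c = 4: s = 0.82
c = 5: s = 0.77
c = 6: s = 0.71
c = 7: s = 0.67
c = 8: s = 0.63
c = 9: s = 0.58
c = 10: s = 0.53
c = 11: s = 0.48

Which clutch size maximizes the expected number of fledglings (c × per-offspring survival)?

Expected fledglings = c × s(c):
  c=4: 4 × 0.82 = 3.280
  c=5: 5 × 0.77 = 3.850
  c=6: 6 × 0.71 = 4.260
  c=7: 7 × 0.67 = 4.690
  c=8: 8 × 0.63 = 5.040
  c=9: 9 × 0.58 = 5.220
  c=10: 10 × 0.53 = 5.300
  c=11: 11 × 0.48 = 5.280
Maximum at c = 10 (5.300 fledglings).

10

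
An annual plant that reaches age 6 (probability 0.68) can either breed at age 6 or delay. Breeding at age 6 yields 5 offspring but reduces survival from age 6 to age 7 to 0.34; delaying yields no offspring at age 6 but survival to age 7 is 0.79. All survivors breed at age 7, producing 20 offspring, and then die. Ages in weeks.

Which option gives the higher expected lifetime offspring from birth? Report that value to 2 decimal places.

breed at age 6: R₀ = 0.68 × (5 + 0.34 × 20) = 0.68 × 11.8000 = 8.0240
delay to age 7: R₀ = 0.68 × (0.79 × 20) = 0.68 × 15.8000 = 10.7440
Higher: delay to age 7 (10.7440).

10.74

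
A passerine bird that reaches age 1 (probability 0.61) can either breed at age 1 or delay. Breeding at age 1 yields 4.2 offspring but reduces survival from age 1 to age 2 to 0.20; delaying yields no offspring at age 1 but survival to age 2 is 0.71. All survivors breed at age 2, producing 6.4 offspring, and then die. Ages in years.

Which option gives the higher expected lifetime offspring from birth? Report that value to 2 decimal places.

breed at age 1: R₀ = 0.61 × (4.2 + 0.20 × 6.4) = 0.61 × 5.4800 = 3.3428
delay to age 2: R₀ = 0.61 × (0.71 × 6.4) = 0.61 × 4.5440 = 2.7718
Higher: breed at age 1 (3.3428).

3.34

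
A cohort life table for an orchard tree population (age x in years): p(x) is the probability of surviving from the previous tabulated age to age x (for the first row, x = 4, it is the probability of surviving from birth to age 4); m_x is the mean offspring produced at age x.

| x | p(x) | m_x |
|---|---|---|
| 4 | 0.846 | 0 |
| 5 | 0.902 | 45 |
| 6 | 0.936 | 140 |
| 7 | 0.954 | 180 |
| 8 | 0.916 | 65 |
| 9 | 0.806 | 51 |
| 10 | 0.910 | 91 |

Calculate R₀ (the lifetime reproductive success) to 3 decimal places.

Survivorship from birth: l_x = p_4·p_5·…·p_x.
  l_4 = 0.84600
  l_5 = 0.76309
  l_6 = 0.71425
  l_7 = 0.68140
  l_8 = 0.62416
  l_9 = 0.50307
  l_10 = 0.45780
R₀ = Σ l_x m_x:
  age 4: 0.84600 × 0 = 0.0000
  age 5: 0.76309 × 45 = 34.3391
  age 6: 0.71425 × 140 = 99.9950
  age 7: 0.68140 × 180 = 122.6520
  age 8: 0.62416 × 65 = 40.5704
  age 9: 0.50307 × 51 = 25.6566
  age 10: 0.45780 × 91 = 41.6598
R₀ = 0.0000 + 34.3391 + 99.9950 + 122.6520 + 40.5704 + 25.6566 + 41.6598 = 364.8728

364.873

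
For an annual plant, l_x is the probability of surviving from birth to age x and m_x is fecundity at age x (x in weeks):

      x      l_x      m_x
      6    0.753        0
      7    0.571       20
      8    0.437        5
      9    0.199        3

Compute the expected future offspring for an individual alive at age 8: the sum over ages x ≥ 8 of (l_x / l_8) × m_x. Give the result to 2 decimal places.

l_8 = 0.437. Conditional survival from age 8 to x is l_x / l_8.
  x=8: (0.437/0.437) × 5 = 5.0000
  x=9: (0.199/0.437) × 3 = 1.3661
Sum = 5.0000 + 1.3661 = 6.3661

6.37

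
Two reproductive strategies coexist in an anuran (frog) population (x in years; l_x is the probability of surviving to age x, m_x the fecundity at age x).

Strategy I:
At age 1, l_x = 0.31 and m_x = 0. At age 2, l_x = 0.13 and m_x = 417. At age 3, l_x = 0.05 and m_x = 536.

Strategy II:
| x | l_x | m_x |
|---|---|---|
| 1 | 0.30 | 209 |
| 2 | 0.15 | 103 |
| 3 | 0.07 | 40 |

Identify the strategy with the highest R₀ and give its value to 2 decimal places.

81.01

Strategy I: R₀ = 0.31×0 + 0.13×417 + 0.05×536 = 81.0100
Strategy II: R₀ = 0.30×209 + 0.15×103 + 0.07×40 = 80.9500
Highest R₀: strategy I with 81.0100.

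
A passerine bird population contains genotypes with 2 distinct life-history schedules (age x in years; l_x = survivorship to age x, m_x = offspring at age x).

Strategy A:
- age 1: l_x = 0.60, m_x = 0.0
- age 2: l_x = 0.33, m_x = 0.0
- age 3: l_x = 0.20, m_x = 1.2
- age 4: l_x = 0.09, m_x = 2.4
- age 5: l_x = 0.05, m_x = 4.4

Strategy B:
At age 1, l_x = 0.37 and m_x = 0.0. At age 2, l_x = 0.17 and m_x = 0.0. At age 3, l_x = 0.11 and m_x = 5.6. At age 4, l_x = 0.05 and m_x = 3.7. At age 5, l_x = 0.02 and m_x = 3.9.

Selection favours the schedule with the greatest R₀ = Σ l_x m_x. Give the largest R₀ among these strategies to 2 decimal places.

Strategy A: R₀ = 0.60×0.0 + 0.33×0.0 + 0.20×1.2 + 0.09×2.4 + 0.05×4.4 = 0.6760
Strategy B: R₀ = 0.37×0.0 + 0.17×0.0 + 0.11×5.6 + 0.05×3.7 + 0.02×3.9 = 0.8790
Highest R₀: strategy B with 0.8790.

0.88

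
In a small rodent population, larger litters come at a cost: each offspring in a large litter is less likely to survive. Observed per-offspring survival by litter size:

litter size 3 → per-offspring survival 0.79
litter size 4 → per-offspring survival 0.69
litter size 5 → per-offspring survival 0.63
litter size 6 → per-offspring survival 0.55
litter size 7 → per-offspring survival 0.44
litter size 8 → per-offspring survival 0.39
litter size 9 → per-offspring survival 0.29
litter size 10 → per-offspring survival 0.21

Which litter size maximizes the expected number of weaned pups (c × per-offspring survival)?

6

Expected weaned pups = c × s(c):
  c=3: 3 × 0.79 = 2.370
  c=4: 4 × 0.69 = 2.760
  c=5: 5 × 0.63 = 3.150
  c=6: 6 × 0.55 = 3.300
  c=7: 7 × 0.44 = 3.080
  c=8: 8 × 0.39 = 3.120
  c=9: 9 × 0.29 = 2.610
  c=10: 10 × 0.21 = 2.100
Maximum at c = 6 (3.300 weaned pups).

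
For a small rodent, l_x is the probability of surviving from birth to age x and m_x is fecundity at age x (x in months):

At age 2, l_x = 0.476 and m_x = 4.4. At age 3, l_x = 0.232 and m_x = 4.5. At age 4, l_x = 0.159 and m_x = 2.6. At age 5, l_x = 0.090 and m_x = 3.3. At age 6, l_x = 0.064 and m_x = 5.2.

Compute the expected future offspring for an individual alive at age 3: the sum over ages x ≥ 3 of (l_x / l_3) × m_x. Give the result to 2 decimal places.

9.00

l_3 = 0.232. Conditional survival from age 3 to x is l_x / l_3.
  x=3: (0.232/0.232) × 4.5 = 4.5000
  x=4: (0.159/0.232) × 2.6 = 1.7819
  x=5: (0.090/0.232) × 3.3 = 1.2802
  x=6: (0.064/0.232) × 5.2 = 1.4345
Sum = 4.5000 + 1.7819 + 1.2802 + 1.4345 = 8.9966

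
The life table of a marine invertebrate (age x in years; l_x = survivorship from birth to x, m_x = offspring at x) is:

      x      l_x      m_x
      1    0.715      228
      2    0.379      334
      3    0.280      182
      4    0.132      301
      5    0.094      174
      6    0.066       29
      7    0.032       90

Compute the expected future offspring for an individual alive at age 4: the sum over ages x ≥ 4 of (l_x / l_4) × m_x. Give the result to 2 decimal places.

l_4 = 0.132. Conditional survival from age 4 to x is l_x / l_4.
  x=4: (0.132/0.132) × 301 = 301.0000
  x=5: (0.094/0.132) × 174 = 123.9091
  x=6: (0.066/0.132) × 29 = 14.5000
  x=7: (0.032/0.132) × 90 = 21.8182
Sum = 301.0000 + 123.9091 + 14.5000 + 21.8182 = 461.2273

461.23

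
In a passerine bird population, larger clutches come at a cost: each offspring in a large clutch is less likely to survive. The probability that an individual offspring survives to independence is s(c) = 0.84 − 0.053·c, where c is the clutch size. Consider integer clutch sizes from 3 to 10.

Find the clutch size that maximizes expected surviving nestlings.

8

Expected surviving nestlings = c × s(c):
  c=3: 3 × 0.681 = 2.043
  c=4: 4 × 0.628 = 2.512
  c=5: 5 × 0.575 = 2.875
  c=6: 6 × 0.522 = 3.132
  c=7: 7 × 0.469 = 3.283
  c=8: 8 × 0.416 = 3.328
  c=9: 9 × 0.363 = 3.267
  c=10: 10 × 0.310 = 3.100
Maximum at c = 8 (3.328 surviving nestlings).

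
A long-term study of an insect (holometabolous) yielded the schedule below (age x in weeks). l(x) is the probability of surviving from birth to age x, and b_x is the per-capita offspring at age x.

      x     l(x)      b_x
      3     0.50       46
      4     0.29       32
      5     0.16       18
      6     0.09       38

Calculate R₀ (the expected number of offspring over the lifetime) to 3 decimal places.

R₀ = Σ l(x) b_x:
  age 3: 0.50 × 46 = 23.0000
  age 4: 0.29 × 32 = 9.2800
  age 5: 0.16 × 18 = 2.8800
  age 6: 0.09 × 38 = 3.4200
R₀ = 23.0000 + 9.2800 + 2.8800 + 3.4200 = 38.5800

38.580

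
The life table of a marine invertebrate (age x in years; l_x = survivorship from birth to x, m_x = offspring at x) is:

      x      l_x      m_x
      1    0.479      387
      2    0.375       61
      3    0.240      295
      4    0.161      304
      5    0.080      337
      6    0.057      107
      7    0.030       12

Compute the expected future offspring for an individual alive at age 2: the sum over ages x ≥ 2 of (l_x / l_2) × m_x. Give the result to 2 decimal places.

l_2 = 0.375. Conditional survival from age 2 to x is l_x / l_2.
  x=2: (0.375/0.375) × 61 = 61.0000
  x=3: (0.240/0.375) × 295 = 188.8000
  x=4: (0.161/0.375) × 304 = 130.5173
  x=5: (0.080/0.375) × 337 = 71.8933
  x=6: (0.057/0.375) × 107 = 16.2640
  x=7: (0.030/0.375) × 12 = 0.9600
Sum = 61.0000 + 188.8000 + 130.5173 + 71.8933 + 16.2640 + 0.9600 = 469.4347

469.43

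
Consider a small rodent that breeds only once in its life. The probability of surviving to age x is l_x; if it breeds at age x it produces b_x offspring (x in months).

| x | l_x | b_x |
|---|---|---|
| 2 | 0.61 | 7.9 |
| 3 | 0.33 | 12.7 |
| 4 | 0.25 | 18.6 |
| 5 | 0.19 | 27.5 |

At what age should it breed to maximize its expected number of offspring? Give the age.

5

Expected offspring if breeding at age x = l_x × b_x:
  age 2: 0.61 × 7.9 = 4.819
  age 3: 0.33 × 12.7 = 4.191
  age 4: 0.25 × 18.6 = 4.650
  age 5: 0.19 × 27.5 = 5.225
Maximum at age 5 (5.225).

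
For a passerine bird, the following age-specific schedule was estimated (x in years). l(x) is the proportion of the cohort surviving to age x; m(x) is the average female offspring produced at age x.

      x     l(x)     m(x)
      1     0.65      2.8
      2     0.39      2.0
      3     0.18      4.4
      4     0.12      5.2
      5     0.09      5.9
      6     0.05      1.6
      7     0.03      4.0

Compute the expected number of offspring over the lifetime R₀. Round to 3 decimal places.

R₀ = Σ l(x) m(x):
  age 1: 0.65 × 2.8 = 1.8200
  age 2: 0.39 × 2.0 = 0.7800
  age 3: 0.18 × 4.4 = 0.7920
  age 4: 0.12 × 5.2 = 0.6240
  age 5: 0.09 × 5.9 = 0.5310
  age 6: 0.05 × 1.6 = 0.0800
  age 7: 0.03 × 4.0 = 0.1200
R₀ = 1.8200 + 0.7800 + 0.7920 + 0.6240 + 0.5310 + 0.0800 + 0.1200 = 4.7470

4.747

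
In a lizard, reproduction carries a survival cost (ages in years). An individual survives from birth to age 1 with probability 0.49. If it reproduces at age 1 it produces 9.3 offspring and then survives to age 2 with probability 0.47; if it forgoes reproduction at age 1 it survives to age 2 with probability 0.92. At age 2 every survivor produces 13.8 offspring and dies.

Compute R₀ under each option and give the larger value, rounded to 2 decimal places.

breed at age 1: R₀ = 0.49 × (9.3 + 0.47 × 13.8) = 0.49 × 15.7860 = 7.7351
delay to age 2: R₀ = 0.49 × (0.92 × 13.8) = 0.49 × 12.6960 = 6.2210
Higher: breed at age 1 (7.7351).

7.74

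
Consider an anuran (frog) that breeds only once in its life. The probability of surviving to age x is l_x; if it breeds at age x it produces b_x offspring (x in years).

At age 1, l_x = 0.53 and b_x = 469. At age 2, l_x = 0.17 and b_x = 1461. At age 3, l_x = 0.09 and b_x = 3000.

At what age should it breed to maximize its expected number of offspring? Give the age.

Expected offspring if breeding at age x = l_x × b_x:
  age 1: 0.53 × 469 = 248.570
  age 2: 0.17 × 1461 = 248.370
  age 3: 0.09 × 3000 = 270.000
Maximum at age 3 (270.000).

3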